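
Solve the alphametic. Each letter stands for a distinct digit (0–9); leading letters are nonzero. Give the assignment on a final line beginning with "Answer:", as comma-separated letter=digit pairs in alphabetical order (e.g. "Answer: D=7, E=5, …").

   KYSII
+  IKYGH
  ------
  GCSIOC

Step 1. [col 1: I + H ≡ C (mod 10)] several values work for C in column 1 (I + H ≡ C (mod 10), carry-in 0); try C=2 ⇒ C=2.
Step 2. [G] G is the leading digit of a 6-digit sum of two 5-digit numbers; the final carry is exactly 1 ⇒ G=1.
Step 3. [col 1: I + H ≡ C (mod 10)] H=9 is one option consistent with column 1 (I + H ≡ C (mod 10), carry-in 0) — take it ⇒ H=9.
Step 4. [col 1: I + H ≡ C (mod 10)] from column 1 (H=9, C=2, carry-in 0, digits 1,2,9 already taken and all letters distinct): I must equal 3, so I=3.
Step 5. [col 2: I + G ≡ O (mod 10)] column 2 reads I+G+carry(1)=O with I=3, G=1; with digits 1,2,3,9 already taken and all letters distinct, the only value for O is 5, so O=5.
Step 6. [col 3: S + Y ≡ I (mod 10)] Y=7 is one option consistent with column 3 (S + Y ≡ I (mod 10), carry-in 0) — take it. So Y=7.
Step 7. [col 3: S + Y ≡ I (mod 10)] column 3 reads S+Y+carry(0)=I with Y=7, I=3; with digits 1,2,3,5,7,9 already taken and all letters distinct, the only value for S is 6, so S=6.
Step 8. [col 4: Y + K ≡ S (mod 10)] column 4: given Y=7, S=6, carry-in 1, and digits 1,2,3,5,6,7,9 already taken and all letters distinct, Y+K≡S (mod 10) forces K=8, so K=8.

Answer: C=2, G=1, H=9, I=3, K=8, O=5, S=6, Y=7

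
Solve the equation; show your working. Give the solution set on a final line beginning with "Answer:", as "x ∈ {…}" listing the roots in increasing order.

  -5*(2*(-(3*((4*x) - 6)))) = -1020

Step 1. [-5*(2*(-(3*((4*x) - 6)))) = -1020] -5 out front; divide by -5, so div: 2*(-(3*((4*x) - 6))) = 204.
Step 2. [2*(-(3*((4*x) - 6))) = 204] leading coefficient 2: divide by 2. So div: -(3*((4*x) - 6)) = 102.
Step 3. [-(3*((4*x) - 6)) = 102] LHS negated; negate both sides ⇒ neg: 3*((4*x) - 6) = -102.
Step 4. [3*((4*x) - 6) = -102] divide by the outer 3, so div: (4*x) - 6 = -34.
Step 5. [(4*x) - 6 = -34] add 6: x sits inside (… - 6), so sub: 4*x = -28.
Step 6. [4*x = -28] LHS = 4·(…); ÷4 both sides. So div: x = -7.

Answer: x ∈ {-7}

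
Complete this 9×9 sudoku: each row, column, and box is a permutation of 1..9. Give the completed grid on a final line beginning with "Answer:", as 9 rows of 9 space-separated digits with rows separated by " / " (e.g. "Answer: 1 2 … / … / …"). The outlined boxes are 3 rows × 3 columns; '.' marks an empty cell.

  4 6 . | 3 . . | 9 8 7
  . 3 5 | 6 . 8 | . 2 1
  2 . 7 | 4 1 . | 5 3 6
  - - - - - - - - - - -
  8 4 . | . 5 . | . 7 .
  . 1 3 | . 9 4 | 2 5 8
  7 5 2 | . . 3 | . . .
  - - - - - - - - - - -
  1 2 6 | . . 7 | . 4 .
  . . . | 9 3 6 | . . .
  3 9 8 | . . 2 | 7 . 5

Step 1. [r6c8∈{1,6,9}] col 8 places 9 nowhere but r6c8. So r6c8=9.
Step 2. [r7c5∈{8}] r7c5 has the single candidate 8. So r7c5=8.
Step 3. [r4c6∈{1}] nothing but 1 survives at r4c6, so r4c6=1.
Step 4. [r6c7∈{1,4,6}] in row 6, 1 fits only at r6c7 ⇒ r6c7=1.
Step 5. [r4c9∈{3}] nothing but 3 survives at r4c9, so r4c9=3.
Step 6. [r9c8∈{1,6}] across row 9, 6 lands solely at r9c8. So r9c8=6.
Step 7. [r8c1∈{5}] only 5 remains possible at r8c1 ⇒ r8c1=5.
Step 8. [r9c4∈{1}] r9c4 is down to just 1. So r9c4=1.
Step 9. [r2c1∈{9}] nothing but 9 survives at r2c1. So r2c1=9.
Step 10. [r6c9∈{4}] only 4 remains possible at r6c9 ⇒ r6c9=4.
Step 11. [r8c2∈{7}] nothing but 7 survives at r8c2. So r8c2=7.
Step 12. [r6c4∈{8}] r6c4's peers cover all but 8. So r6c4=8.
Step 13. [r1c6∈{5}] only 5 remains possible at r1c6. So r1c6=5.
Step 14. [r1c5∈{2}] nothing but 2 survives at r1c5, so r1c5=2.
Step 15. [r5c1∈{6}] r5c1 is down to just 6 ⇒ r5c1=6.
Step 16. [r1c3∈{1}] r1c3's peers cover all but 1, so r1c3=1.
Step 17. [r8c8∈{1}] r8c8 is down to just 1. So r8c8=1.
Step 18. [r4c4∈{2}] only 2 remains possible at r4c4. So r4c4=2.
Step 19. [r9c5∈{4}] r9c5 has the single candidate 4. So r9c5=4.
Step 20. [r4c7∈{6}] r4c7 is down to just 6 ⇒ r4c7=6.
Step 21. [r2c7∈{4}] nothing but 4 survives at r2c7. So r2c7=4.
Step 22. [r4c3∈{9}] r4c3 has the single candidate 9. So r4c3=9.
Step 23. [r3c2∈{8}] r3c2 has the single candidate 8 ⇒ r3c2=8.
Step 24. [r7c9∈{9}] nothing but 9 survives at r7c9 ⇒ r7c9=9.
Step 25. [r8c9∈{2}] nothing but 2 survives at r8c9 ⇒ r8c9=2.
Step 26. [r7c7∈{3}] only 3 remains possible at r7c7 ⇒ r7c7=3.
Step 27. [r2c5∈{7}] only 7 remains possible at r2c5, so r2c5=7.
Step 28. [r6c5∈{6}] r6c5 has the single candidate 6, so r6c5=6.
Step 29. [r3c6∈{9}] only 9 remains possible at r3c6. So r3c6=9.
Step 30. [r7c4∈{5}] r7c4 has the single candidate 5 ⇒ r7c4=5.
Step 31. [r5c4∈{7}] r5c4 has the single candidate 7, so r5c4=7.
Step 32. [r8c3∈{4}] r8c3's peers cover all but 4. So r8c3=4.
Step 33. [r8c7∈{8}] nothing but 8 survives at r8c7 ⇒ r8c7=8.

Answer: 4 6 1 3 2 5 9 8 7 / 9 3 5 6 7 8 4 2 1 / 2 8 7 4 1 9 5 3 6 / 8 4 9 2 5 1 6 7 3 / 6 1 3 7 9 4 2 5 8 / 7 5 2 8 6 3 1 9 4 / 1 2 6 5 8 7 3 4 9 / 5 7 4 9 3 6 8 1 2 / 3 9 8 1 4 2 7 6 5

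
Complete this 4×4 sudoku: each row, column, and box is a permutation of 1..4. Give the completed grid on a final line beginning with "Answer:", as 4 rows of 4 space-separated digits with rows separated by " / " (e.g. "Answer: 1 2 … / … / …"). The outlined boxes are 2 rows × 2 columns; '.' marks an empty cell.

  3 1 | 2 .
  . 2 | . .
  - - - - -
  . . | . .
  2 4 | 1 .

Step 1. [r1c4∈{4}] only 4 remains possible at r1c4 ⇒ r1c4=4.
Step 2. [r4c4∈{3}] only 3 remains possible at r4c4, so r4c4=3.
Step 3. [r3c4∈{2}] r3c4 is down to just 2 ⇒ r3c4=2.
Step 4. [r3c2∈{3}] only 3 remains possible at r3c2, so r3c2=3.
Step 5. [r2c3∈{3}] r2c3's peers cover all but 3. So r2c3=3.
Step 6. [r3c1∈{1}] nothing but 1 survives at r3c1 ⇒ r3c1=1.
Step 7. [r2c4∈{1}] nothing but 1 survives at r2c4 ⇒ r2c4=1.
Step 8. [r2c1∈{4}] r2c1's peers cover all but 4 ⇒ r2c1=4.
Step 9. [r3c3∈{4}] r3c3's peers cover all but 4 ⇒ r3c3=4.

Answer: 3 1 2 4 / 4 2 3 1 / 1 3 4 2 / 2 4 1 3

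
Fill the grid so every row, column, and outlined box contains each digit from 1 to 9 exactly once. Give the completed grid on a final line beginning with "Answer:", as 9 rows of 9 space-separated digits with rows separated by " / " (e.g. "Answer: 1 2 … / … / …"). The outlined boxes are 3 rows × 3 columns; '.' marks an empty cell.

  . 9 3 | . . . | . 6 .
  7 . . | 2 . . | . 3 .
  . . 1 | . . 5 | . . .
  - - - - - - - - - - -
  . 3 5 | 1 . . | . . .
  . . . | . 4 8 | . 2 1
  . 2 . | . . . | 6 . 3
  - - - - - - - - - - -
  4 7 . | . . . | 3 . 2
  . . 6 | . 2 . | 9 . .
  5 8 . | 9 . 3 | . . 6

Step 1. [r5c2∈{6}] nothing but 6 survives at r5c2 ⇒ r5c2=6.
Step 2. [r3c2∈{4}] r3c2 has the single candidate 4, so r3c2=4.
Step 3. [r2c3∈{8}] r2c3's peers cover all but 8. So r2c3=8.
Step 4. [r3c5∈{3,6,7,8,9}] r3c5 is the only open cell in col 5 admitting 3 ⇒ r3c5=3.
Step 5. [r5c1∈{9}] r5c1's peers cover all but 9 ⇒ r5c1=9.
Step 6. [r4c1∈{8}] r4c1's peers cover all but 8, so r4c1=8.
Step 7. [r6c8∈{4,5,7,8,9}] row 6 places 8 nowhere but r6c8 ⇒ r6c8=8.
Step 8. [r8c9∈{4,5,7,8}] box 9 places 8 nowhere but r8c9, so r8c9=8.
Step 9. [r5c7∈{5,7}] box 6 places 5 nowhere but r5c7 ⇒ r5c7=5.
Step 10. [r8c2∈{1}] r8c2 has the single candidate 1 ⇒ r8c2=1.
Step 11. [r1c9∈{4,5,7}] in row 1, 5 fits only at r1c9, so r1c9=5.
Step 12. [r4c6∈{2,6,7,9}] row 4 places 2 nowhere but r4c6, so r4c6=2.
Step 13. [r4c5∈{6,7,9}] row 4 places 6 nowhere but r4c5 ⇒ r4c5=6.
Step 14. [r2c6∈{1,4,6,9}] r2c6 is the only open cell in row 2 admitting 6, so r2c6=6.
Step 15. [r7c6∈{1}] only 1 remains possible at r7c6. So r7c6=1.
Step 16. [r9c5∈{7}] r9c5 is down to just 7, so r9c5=7.
Step 17. [r8c8∈{4,5,7}] in row 8, 7 fits only at r8c8, so r8c8=7.
Step 18. [r8c4∈{4,5}] across row 8, 5 lands solely at r8c4, so r8c4=5.
Step 19. [r6c4∈{7}] r6c4's peers cover all but 7 ⇒ r6c4=7.
Step 20. [r3c4∈{8}] r3c4's peers cover all but 8 ⇒ r3c4=8.
Step 21. [r1c7∈{1,2,4,7,8}] across row 1, 8 lands solely at r1c7 ⇒ r1c7=8.
Step 22. [r2c5∈{1,9}] box 2 places 9 nowhere but r2c5 ⇒ r2c5=9.
Step 23. [r3c8∈{9}] r3c8 has the single candidate 9. So r3c8=9.
Step 24. [r4c8∈{4}] only 4 remains possible at r4c8. So r4c8=4.
Step 25. [r3c9∈{7}] r3c9 has the single candidate 7. So r3c9=7.
Step 26. [r2c7∈{1,4}] 1 has one home in row 2: r2c7, so r2c7=1.
Step 27. [r1c6∈{4,7}] across row 1, 7 lands solely at r1c6, so r1c6=7.
Step 28. [r3c7∈{2}] only 2 remains possible at r3c7. So r3c7=2.
Step 29. [r7c3∈{9}] r7c3 is down to just 9. So r7c3=9.
Step 30. [r7c8∈{5}] r7c8 has the single candidate 5, so r7c8=5.
Step 31. [r8c1∈{3}] only 3 remains possible at r8c1 ⇒ r8c1=3.
Step 32. [r2c2∈{5}] r2c2 has the single candidate 5. So r2c2=5.
Step 33. [r9c8∈{1}] only 1 remains possible at r9c8. So r9c8=1.
Step 34. [r6c3∈{4}] r6c3's peers cover all but 4, so r6c3=4.
Step 35. [r3c1∈{6}] only 6 remains possible at r3c1, so r3c1=6.
Step 36. [r1c1∈{2}] only 2 remains possible at r1c1 ⇒ r1c1=2.
Step 37. [r7c5∈{8}] nothing but 8 survives at r7c5 ⇒ r7c5=8.
Step 38. [r5c3∈{7}] r5c3's peers cover all but 7 ⇒ r5c3=7.
Step 39. [r2c9∈{4}] r2c9's peers cover all but 4. So r2c9=4.
Step 40. [r5c4∈{3}] only 3 remains possible at r5c4 ⇒ r5c4=3.
Step 41. [r1c4∈{4}] only 4 remains possible at r1c4, so r1c4=4.
Step 42. [r6c1∈{1}] r6c1's peers cover all but 1, so r6c1=1.
Step 43. [r6c5∈{5}] r6c5's peers cover all but 5. So r6c5=5.
Step 44. [r9c7∈{4}] r9c7 has the single candidate 4, so r9c7=4.
Step 45. [r8c6∈{4}] nothing but 4 survives at r8c6 ⇒ r8c6=4.
Step 46. [r9c3∈{2}] r9c3's peers cover all but 2 ⇒ r9c3=2.
Step 47. [r4c7∈{7}] only 7 remains possible at r4c7. So r4c7=7.
Step 48. [r1c5∈{1}] only 1 remains possible at r1c5 ⇒ r1c5=1.
Step 49. [r7c4∈{6}] r7c4 is down to just 6. So r7c4=6.
Step 50. [r4c9∈{9}] only 9 remains possible at r4c9. So r4c9=9.
Step 51. [r6c6∈{9}] r6c6's peers cover all but 9. So r6c6=9.

Answer: 2 9 3 4 1 7 8 6 5 / 7 5 8 2 9 6 1 3 4 / 6 4 1 8 3 5 2 9 7 / 8 3 5 1 6 2 7 4 9 / 9 6 7 3 4 8 5 2 1 / 1 2 4 7 5 9 6 8 3 / 4 7 9 6 8 1 3 5 2 / 3 1 6 5 2 4 9 7 8 / 5 8 2 9 7 3 4 1 6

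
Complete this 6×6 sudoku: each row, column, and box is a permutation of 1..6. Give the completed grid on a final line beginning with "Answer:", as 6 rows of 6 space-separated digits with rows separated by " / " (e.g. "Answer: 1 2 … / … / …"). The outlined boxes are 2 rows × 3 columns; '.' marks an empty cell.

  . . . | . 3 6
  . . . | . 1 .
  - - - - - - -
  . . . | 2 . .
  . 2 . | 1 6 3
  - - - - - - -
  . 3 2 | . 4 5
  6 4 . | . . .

Step 1. [r6c3∈{1,5}] r6c3 is the only open cell in row 6 admitting 5 ⇒ r6c3=5.
Step 2. [r4c1∈{4,5}] r4c1 is the only open cell in row 4 admitting 5. So r4c1=5.
Step 3. [r4c3∈{4}] r4c3 is down to just 4 ⇒ r4c3=4.
Step 4. [r1c3∈{1}] r1c3 is down to just 1, so r1c3=1.
Step 5. [r2c6∈{2,4}] 2 has one home in box 2: r2c6. So r2c6=2.
Step 6. [r1c2∈{5}] r1c2 has the single candidate 5 ⇒ r1c2=5.
Step 7. [r3c2∈{1,6}] across col 2, 1 lands solely at r3c2 ⇒ r3c2=1.
Step 8. [r1c4∈{4}] nothing but 4 survives at r1c4. So r1c4=4.
Step 9. [r3c1∈{3}] nothing but 3 survives at r3c1, so r3c1=3.
Step 10. [r3c3∈{6}] r3c3 has the single candidate 6, so r3c3=6.
Step 11. [r2c1∈{4}] r2c1 is down to just 4, so r2c1=4.
Step 12. [r5c1∈{1}] only 1 remains possible at r5c1. So r5c1=1.
Step 13. [r3c6∈{4}] only 4 remains possible at r3c6. So r3c6=4.
Step 14. [r2c3∈{3}] r2c3 has the single candidate 3. So r2c3=3.
Step 15. [r2c2∈{6}] r2c2's peers cover all but 6. So r2c2=6.
Step 16. [r6c5∈{2}] r6c5 is down to just 2, so r6c5=2.
Step 17. [r3c5∈{5}] r3c5 has the single candidate 5 ⇒ r3c5=5.
Step 18. [r5c4∈{6}] r5c4 has the single candidate 6 ⇒ r5c4=6.
Step 19. [r6c4∈{3}] r6c4's peers cover all but 3 ⇒ r6c4=3.
Step 20. [r1c1∈{2}] only 2 remains possible at r1c1, so r1c1=2.
Step 21. [r2c4∈{5}] r2c4's peers cover all but 5. So r2c4=5.
Step 22. [r6c6∈{1}] r6c6's peers cover all but 1, so r6c6=1.

Answer: 2 5 1 4 3 6 / 4 6 3 5 1 2 / 3 1 6 2 5 4 / 5 2 4 1 6 3 / 1 3 2 6 4 5 / 6 4 5 3 2 1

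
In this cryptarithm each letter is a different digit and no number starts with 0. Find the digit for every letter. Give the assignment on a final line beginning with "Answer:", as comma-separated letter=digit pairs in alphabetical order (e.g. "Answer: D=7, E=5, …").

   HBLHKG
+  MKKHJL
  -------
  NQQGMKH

Step 1. [col 1: G + L ≡ H (mod 10)] no forcing yet in column 1 (carry-in 0); G=6 is free and consistent — try it, so G=6.
Step 2. [col 1: G + L ≡ H (mod 10)] several values work for L in column 1 (G + L ≡ H (mod 10), carry-in 0); try L=3, so L=3.
Step 3. [col 1: G + L ≡ H (mod 10)] in column 1 we have G+L≡H with carry-in 0; given G=6, L=3 and digits 3,6 already taken and all letters distinct, that pins H to 9 ⇒ H=9.
Step 4. [N] adding two 6-digit numbers gives at most 6+1 digits, and here it does — N is that final carry and must be 1 ⇒ N=1.
Step 5. [col 2: K + J ≡ K (mod 10)] from column 2 (nothing yet, carry-in 0, digits 1,3,6,9 already taken and all letters distinct): J must equal 0. So J=0.
Step 6. [col 2: K + J ≡ K (mod 10)] K=2 is one option consistent with column 2 (K + J ≡ K (mod 10), carry-in 0) — take it. So K=2.
Step 7. [col 3: H + H ≡ M (mod 10)] in column 3 we have H+H≡M with carry-in 0; given H=9 and digits 0,1,2,3,6,9 already taken and all letters distinct, that pins M to 8 ⇒ M=8.
Step 8. [col 5: B + K ≡ Q (mod 10)] column 5: given K=2, carry-in 0, and digits 0,1,2,3,6,8,9 already taken and all letters distinct, B+K≡Q (mod 10) forces B=5, so B=5.
Step 9. [col 5: B + K ≡ Q (mod 10)] column 5: given B=5, K=2, carry-in 0, and digits 0,1,2,3,5,6,8,9 already taken and all letters distinct, B+K≡Q (mod 10) forces Q=7. So Q=7.

Answer: B=5, G=6, H=9, J=0, K=2, L=3, M=8, N=1, Q=7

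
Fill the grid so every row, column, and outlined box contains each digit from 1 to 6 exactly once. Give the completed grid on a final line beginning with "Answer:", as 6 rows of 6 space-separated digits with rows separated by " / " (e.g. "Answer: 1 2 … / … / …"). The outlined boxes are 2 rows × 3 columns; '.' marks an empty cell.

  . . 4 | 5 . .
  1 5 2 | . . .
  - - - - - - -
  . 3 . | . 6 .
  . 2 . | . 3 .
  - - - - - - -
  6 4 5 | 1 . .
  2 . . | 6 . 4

Step 1. [r4c4∈{4}] only 4 remains possible at r4c4, so r4c4=4.
Step 2. [r3c3∈{1}] r3c3 has the single candidate 1 ⇒ r3c3=1.
Step 3. [r5c6∈{2,3}] r5c6 is the only open cell in row 5 admitting 3, so r5c6=3.
Step 4. [r1c5∈{1,2}] r1c5 is the only open cell in col 5 admitting 1, so r1c5=1.
Step 5. [r4c1∈{5}] nothing but 5 survives at r4c1 ⇒ r4c1=5.
Step 6. [r1c6∈{2,6}] 2 has one home in row 1: r1c6 ⇒ r1c6=2.
Step 7. [r2c5∈{4}] r2c5 is down to just 4. So r2c5=4.
Step 8. [r3c6∈{5}] r3c6 has the single candidate 5, so r3c6=5.
Step 9. [r1c1∈{3}] only 3 remains possible at r1c1 ⇒ r1c1=3.
Step 10. [r3c1∈{4}] r3c1's peers cover all but 4, so r3c1=4.
Step 11. [r2c4∈{3}] r2c4's peers cover all but 3. So r2c4=3.
Step 12. [r2c6∈{6}] r2c6's peers cover all but 6. So r2c6=6.
Step 13. [r1c2∈{6}] r1c2 has the single candidate 6 ⇒ r1c2=6.
Step 14. [r6c5∈{5}] nothing but 5 survives at r6c5 ⇒ r6c5=5.
Step 15. [r3c4∈{2}] r3c4 has the single candidate 2. So r3c4=2.
Step 16. [r4c3∈{6}] r4c3 has the single candidate 6 ⇒ r4c3=6.
Step 17. [r6c3∈{3}] r6c3 is down to just 3 ⇒ r6c3=3.
Step 18. [r6c2∈{1}] r6c2 is down to just 1. So r6c2=1.
Step 19. [r5c5∈{2}] r5c5 has the single candidate 2, so r5c5=2.
Step 20. [r4c6∈{1}] r4c6 has the single candidate 1 ⇒ r4c6=1.

Answer: 3 6 4 5 1 2 / 1 5 2 3 4 6 / 4 3 1 2 6 5 / 5 2 6 4 3 1 / 6 4 5 1 2 3 / 2 1 3 6 5 4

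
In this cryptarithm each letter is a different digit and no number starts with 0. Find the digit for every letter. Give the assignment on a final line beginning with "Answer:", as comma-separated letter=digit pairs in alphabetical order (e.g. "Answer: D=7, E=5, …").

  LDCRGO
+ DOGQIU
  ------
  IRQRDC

Step 1. [col 1: O + U ≡ C (mod 10)] no forcing yet in column 1 (carry-in 0); O=7 is free and consistent — try it. So O=7.
Step 2. [col 1: O + U ≡ C (mod 10)] column 1 (O + U ≡ C (mod 10), carry-in 0) doesn't pin U yet; pick U=5 and continue ⇒ U=5.
Step 3. [col 1: O + U ≡ C (mod 10)] column 1: given O=7, U=5, carry-in 0, and digits 5,7 already taken and all letters distinct, O+U≡C (mod 10) forces C=2, so C=2.
Step 4. [col 2: G + I ≡ D (mod 10)] no forcing yet in column 2 (carry-in 1); G=6 is free and consistent — try it. So G=6.
Step 5. [col 2: G + I ≡ D (mod 10)] D=1 is one option consistent with column 2 (G + I ≡ D (mod 10), carry-in 1) — take it, so D=1.
Step 6. [col 2: G + I ≡ D (mod 10)] in column 2 we have G+I≡D with carry-in 1; given G=6, D=1 and digits 1,2,5,6,7 already taken and all letters distinct, that pins I to 4, so I=4.
Step 7. [col 3: R + Q ≡ R (mod 10)] in column 3 we have R+Q≡R with carry-in 1; given nothing yet and digits 1,2,4,5,6,7 already taken and all letters distinct, that pins Q to 9, so Q=9.
Step 8. [col 3: R + Q ≡ R (mod 10)] column 3 (R + Q ≡ R (mod 10), carry-in 1) doesn't pin R yet; pick R=8 and continue ⇒ R=8.
Step 9. [col 6: L + D ≡ I (mod 10)] in column 6 we have L+D≡I with carry-in 0; given D=1, I=4 and digits 1,2,4,5,6,7,8,9 already taken and all letters distinct, that pins L to 3 ⇒ L=3.

Answer: C=2, D=1, G=6, I=4, L=3, O=7, Q=9, R=8, U=5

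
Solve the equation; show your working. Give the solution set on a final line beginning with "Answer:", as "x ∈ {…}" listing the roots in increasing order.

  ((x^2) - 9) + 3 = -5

Step 1. [((x^2) - 9) + 3 = -5] subtract 3: x sits inside (… + 3) ⇒ sub: (x^2) - 9 = -8.
Step 2. [(x^2) - 9 = -8] 9 comes off first (add 9), so sub: x^2 = 1.
Step 3. [x^2 = 1] √ both sides: 1 ≥ 0 gives two branches, so sqrt: x = 1 or -1.

Answer: x ∈ {-1, 1}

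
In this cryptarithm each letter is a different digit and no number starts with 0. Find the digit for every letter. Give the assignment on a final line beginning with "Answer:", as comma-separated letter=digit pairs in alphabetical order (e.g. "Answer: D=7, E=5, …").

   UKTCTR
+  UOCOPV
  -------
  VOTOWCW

Step 1. [col 1: R + V ≡ W (mod 10)] no forcing yet in column 1 (carry-in 0); R=9 is free and consistent — try it. So R=9.
Step 2. [col 1: R + V ≡ W (mod 10)] no forcing yet in column 1 (carry-in 0); V=1 is free and consistent — try it ⇒ V=1.
Step 3. [col 1: R + V ≡ W (mod 10)] from column 1 (R=9, V=1, carry-in 0, digits 1,9 already taken and all letters distinct): W must equal 0. So W=0.
Step 4. [col 2: T + P ≡ C (mod 10)] column 2 (T + P ≡ C (mod 10), carry-in 1) doesn't pin C yet; pick C=5 and continue ⇒ C=5.
Step 5. [col 2: T + P ≡ C (mod 10)] no forcing yet in column 2 (carry-in 1); P=6 is free and consistent — try it. So P=6.
Step 6. [col 2: T + P ≡ C (mod 10)] in column 2 we have T+P≡C with carry-in 1; given P=6, C=5 and digits 0,1,5,6,9 already taken and all letters distinct, that pins T to 8. So T=8.
Step 7. [col 3: C + O ≡ W (mod 10)] column 3 reads C+O+carry(1)=W with C=5, W=0; with digits 0,1,5,6,8,9 already taken and all letters distinct, the only value for O is 4. So O=4.
Step 8. [col 5: K + O ≡ T (mod 10)] column 5 reads K+O+carry(1)=T with O=4, T=8; with digits 0,1,4,5,6,8,9 already taken and all letters distinct, the only value for K is 3 ⇒ K=3.
Step 9. [col 6: U + U ≡ O (mod 10)] column 6 (U + U ≡ O (mod 10), carry-in 0) doesn't pin U yet; pick U=7 and continue, so U=7.

Answer: C=5, K=3, O=4, P=6, R=9, T=8, U=7, V=1, W=0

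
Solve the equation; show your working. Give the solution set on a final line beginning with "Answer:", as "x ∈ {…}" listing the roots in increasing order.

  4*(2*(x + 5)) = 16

Step 1. [4*(2*(x + 5)) = 16] 4·(inner) — divide through by 4. So div: 2*(x + 5) = 4.
Step 2. [2*(x + 5) = 4] 2 out front; divide by 2. So div: x + 5 = 2.
Step 3. [x + 5 = 2] subtract 5: x sits inside (… + 5) ⇒ sub: x = -3.

Answer: x ∈ {-3}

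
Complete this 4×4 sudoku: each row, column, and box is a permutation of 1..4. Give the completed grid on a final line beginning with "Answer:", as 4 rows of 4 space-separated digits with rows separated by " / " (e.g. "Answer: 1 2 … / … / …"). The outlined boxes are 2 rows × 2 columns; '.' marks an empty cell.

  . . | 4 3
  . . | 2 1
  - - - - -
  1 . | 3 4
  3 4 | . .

Step 1. [r1c2∈{1,2}] across row 1, 1 lands solely at r1c2 ⇒ r1c2=1.
Step 2. [r4c3∈{1}] only 1 remains possible at r4c3 ⇒ r4c3=1.
Step 3. [r2c2∈{3}] r2c2 is down to just 3 ⇒ r2c2=3.
Step 4. [r3c2∈{2}] r3c2 has the single candidate 2, so r3c2=2.
Step 5. [r4c4∈{2}] r4c4 is down to just 2. So r4c4=2.
Step 6. [r2c1∈{4}] r2c1 has the single candidate 4. So r2c1=4.
Step 7. [r1c1∈{2}] r1c1 is down to just 2, so r1c1=2.

Answer: 2 1 4 3 / 4 3 2 1 / 1 2 3 4 / 3 4 1 2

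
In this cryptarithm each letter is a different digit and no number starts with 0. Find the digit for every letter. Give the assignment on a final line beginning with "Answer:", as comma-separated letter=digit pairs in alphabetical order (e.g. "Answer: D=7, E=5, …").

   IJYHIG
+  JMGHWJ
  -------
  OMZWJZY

Step 1. [col 1: G + J ≡ Y (mod 10)] column 1 (G + J ≡ Y (mod 10), carry-in 0) doesn't pin G yet; pick G=9 and continue, so G=9.
Step 2. [O] adding two 6-digit numbers gives at most 6+1 digits, and here it does — O is that final carry and must be 1 ⇒ O=1.
Step 3. [col 1: G + J ≡ Y (mod 10)] several values work for Y in column 1 (G + J ≡ Y (mod 10), carry-in 0); try Y=6 ⇒ Y=6.
Step 4. [col 1: G + J ≡ Y (mod 10)] in column 1 we have G+J≡Y with carry-in 0; given G=9, Y=6 and digits 1,6,9 already taken and all letters distinct, that pins J to 7, so J=7.
Step 5. [col 2: I + W ≡ Z (mod 10)] column 2 (I + W ≡ Z (mod 10), carry-in 1) doesn't pin Z yet; pick Z=0 and continue. So Z=0.
Step 6. [col 2: I + W ≡ Z (mod 10)] no forcing yet in column 2 (carry-in 1); I=4 is free and consistent — try it, so I=4.
Step 7. [col 2: I + W ≡ Z (mod 10)] column 2: given I=4, Z=0, carry-in 1, and digits 0,1,4,6,7,9 already taken and all letters distinct, I+W≡Z (mod 10) forces W=5, so W=5.
Step 8. [col 3: H + H ≡ J (mod 10)] several values work for H in column 3 (H + H ≡ J (mod 10), carry-in 1); try H=3 ⇒ H=3.
Step 9. [col 5: J + M ≡ Z (mod 10)] column 5 reads J+M+carry(1)=Z with J=7, Z=0; with digits 0,1,3,4,5,6,7,9 already taken and all letters distinct, the only value for M is 2 ⇒ M=2.

Answer: G=9, H=3, I=4, J=7, M=2, O=1, W=5, Y=6, Z=0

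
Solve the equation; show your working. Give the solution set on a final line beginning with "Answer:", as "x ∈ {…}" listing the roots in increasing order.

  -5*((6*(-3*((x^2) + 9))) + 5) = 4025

Step 1. [-5*((6*(-3*((x^2) + 9))) + 5) = 4025] -5 out front; divide by -5, so div: (6*(-3*((x^2) + 9))) + 5 = -805.
Step 2. [(6*(-3*((x^2) + 9))) + 5 = -805] subtract 5: x sits inside (… + 5) ⇒ sub: 6*(-3*((x^2) + 9)) = -810.
Step 3. [6*(-3*((x^2) + 9)) = -810] divide by the outer 6 ⇒ div: -3*((x^2) + 9) = -135.
Step 4. [-3*((x^2) + 9) = -135] LHS = -3·(…); ÷-3 both sides ⇒ div: (x^2) + 9 = 45.
Step 5. [(x^2) + 9 = 45] the outer +9 inverts by subtracting 9 ⇒ sub: x^2 = 36.
Step 6. [x^2 = 36] 36 ≥ 0, LHS is (·)² — take ±√. So sqrt: x = 6 or -6.

Answer: x ∈ {-6, 6}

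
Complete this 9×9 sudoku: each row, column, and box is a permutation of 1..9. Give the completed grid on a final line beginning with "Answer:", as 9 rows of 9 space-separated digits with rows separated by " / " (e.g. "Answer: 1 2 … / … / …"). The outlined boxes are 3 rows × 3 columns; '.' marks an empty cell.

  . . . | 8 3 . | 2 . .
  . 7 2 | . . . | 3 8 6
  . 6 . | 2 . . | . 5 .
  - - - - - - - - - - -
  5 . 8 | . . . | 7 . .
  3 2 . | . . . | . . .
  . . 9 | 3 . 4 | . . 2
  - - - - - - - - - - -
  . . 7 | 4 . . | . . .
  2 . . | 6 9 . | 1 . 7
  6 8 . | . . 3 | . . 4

Step 1. [r6c2∈{1}] r6c2 has the single candidate 1. So r6c2=1.
Step 2. [r1c6∈{1,5,6,7,9}] row 1 places 6 nowhere but r1c6 ⇒ r1c6=6.
Step 3. [r6c8∈{6}] r6c8's peers cover all but 6, so r6c8=6.
Step 4. [r8c8∈{3}] nothing but 3 survives at r8c8. So r8c8=3.
Step 5. [r4c2∈{4}] r4c2 has the single candidate 4 ⇒ r4c2=4.
Step 6. [r8c2∈{5}] r8c2 has the single candidate 5 ⇒ r8c2=5.
Step 7. [r1c2∈{9}] r1c2's peers cover all but 9. So r1c2=9.
Step 8. [r1c9∈{1}] r1c9 is down to just 1, so r1c9=1.
Step 9. [r1c1∈{4}] only 4 remains possible at r1c1 ⇒ r1c1=4.
Step 10. [r2c1∈{1}] r2c1 has the single candidate 1 ⇒ r2c1=1.
Step 11. [r3c9∈{9}] only 9 remains possible at r3c9, so r3c9=9.
Step 12. [r8c6∈{8}] r8c6 has the single candidate 8 ⇒ r8c6=8.
Step 13. [r7c7∈{5,6,8,9}] row 7 places 6 nowhere but r7c7, so r7c7=6.
Step 14. [r4c5∈{1,2,6}] across row 4, 6 lands solely at r4c5, so r4c5=6.
Step 15. [r5c8∈{1,4,9}] in col 8, 4 fits only at r5c8. So r5c8=4.
Step 16. [r4c6∈{1,2,9}] in row 4, 2 fits only at r4c6 ⇒ r4c6=2.
Step 17. [r9c3∈{1}] r9c3's peers cover all but 1, so r9c3=1.
Step 18. [r2c5∈{4,5}] in row 2, 4 fits only at r2c5 ⇒ r2c5=4.
Step 19. [r7c9∈{5,8}] row 7 places 8 nowhere but r7c9 ⇒ r7c9=8.
Step 20. [r5c9∈{5}] r5c9's peers cover all but 5, so r5c9=5.
Step 21. [r6c5∈{5,7,8}] r6c5 is the only open cell in row 6 admitting 5, so r6c5=5.
Step 22. [r7c6∈{1,5}] r7c6 is the only open cell in row 7 admitting 5 ⇒ r7c6=5.
Step 23. [r5c5∈{1,7,8}] col 5 places 8 nowhere but r5c5 ⇒ r5c5=8.
Step 24. [r5c7∈{9}] r5c7 is down to just 9. So r5c7=9.
Step 25. [r9c8∈{2,9}] 9 has one home in row 9: r9c8, so r9c8=9.
Step 26. [r7c5∈{1,2}] r7c5 is the only open cell in row 7 admitting 1. So r7c5=1.
Step 27. [r9c4∈{7}] r9c4 has the single candidate 7. So r9c4=7.
Step 28. [r3c6∈{1,7}] in row 3, 1 fits only at r3c6, so r3c6=1.
Step 29. [r4c4∈{1,9}] 9 has one home in row 4: r4c4, so r4c4=9.
Step 30. [r2c6∈{9}] r2c6 has the single candidate 9. So r2c6=9.
Step 31. [r6c7∈{8}] nothing but 8 survives at r6c7, so r6c7=8.
Step 32. [r9c7∈{5}] only 5 remains possible at r9c7. So r9c7=5.
Step 33. [r7c8∈{2}] only 2 remains possible at r7c8, so r7c8=2.
Step 34. [r3c5∈{7}] nothing but 7 survives at r3c5, so r3c5=7.
Step 35. [r6c1∈{7}] r6c1 has the single candidate 7, so r6c1=7.
Step 36. [r9c5∈{2}] r9c5's peers cover all but 2. So r9c5=2.
Step 37. [r5c6∈{7}] nothing but 7 survives at r5c6 ⇒ r5c6=7.
Step 38. [r2c4∈{5}] only 5 remains possible at r2c4, so r2c4=5.
Step 39. [r4c8∈{1}] only 1 remains possible at r4c8. So r4c8=1.
Step 40. [r3c1∈{8}] only 8 remains possible at r3c1. So r3c1=8.
Step 41. [r8c3∈{4}] r8c3 is down to just 4, so r8c3=4.
Step 42. [r7c2∈{3}] r7c2 is down to just 3 ⇒ r7c2=3.
Step 43. [r1c3∈{5}] nothing but 5 survives at r1c3. So r1c3=5.
Step 44. [r5c4∈{1}] r5c4 has the single candidate 1, so r5c4=1.
Step 45. [r3c3∈{3}] r3c3 is down to just 3 ⇒ r3c3=3.
Step 46. [r1c8∈{7}] only 7 remains possible at r1c8, so r1c8=7.
Step 47. [r3c7∈{4}] r3c7's peers cover all but 4 ⇒ r3c7=4.
Step 48. [r7c1∈{9}] r7c1 has the single candidate 9 ⇒ r7c1=9.
Step 49. [r4c9∈{3}] only 3 remains possible at r4c9, so r4c9=3.
Step 50. [r5c3∈{6}] only 6 remains possible at r5c3 ⇒ r5c3=6.

Answer: 4 9 5 8 3 6 2 7 1 / 1 7 2 5 4 9 3 8 6 / 8 6 3 2 7 1 4 5 9 / 5 4 8 9 6 2 7 1 3 / 3 2 6 1 8 7 9 4 5 / 7 1 9 3 5 4 8 6 2 / 9 3 7 4 1 5 6 2 8 / 2 5 4 6 9 8 1 3 7 / 6 8 1 7 2 3 5 9 4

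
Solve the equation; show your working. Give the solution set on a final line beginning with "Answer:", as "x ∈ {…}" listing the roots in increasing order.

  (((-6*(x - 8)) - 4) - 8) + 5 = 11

Step 1. [(((-6*(x - 8)) - 4) - 8) + 5 = 11] the outer +5 inverts by subtracting 5. So sub: ((-6*(x - 8)) - 4) - 8 = 6.
Step 2. [((-6*(x - 8)) - 4) - 8 = 6] -8 is outermost — add 8 both sides ⇒ sub: (-6*(x - 8)) - 4 = 14.
Step 3. [(-6*(x - 8)) - 4 = 14] add 4: x sits inside (… - 4). So sub: -6*(x - 8) = 18.
Step 4. [-6*(x - 8) = 18] divide by the outer -6 ⇒ div: x - 8 = -3.
Step 5. [x - 8 = -3] peel the -8: add 8 from each side. So sub: x = 5.

Answer: x ∈ {5}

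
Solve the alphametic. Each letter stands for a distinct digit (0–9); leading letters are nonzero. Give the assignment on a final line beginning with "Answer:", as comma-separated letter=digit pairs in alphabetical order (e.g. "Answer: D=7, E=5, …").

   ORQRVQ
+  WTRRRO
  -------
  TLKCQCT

Step 1. [col 1: Q + O ≡ T (mod 10)] T=1 is one option consistent with column 1 (Q + O ≡ T (mod 10), carry-in 0) — take it, so T=1.
Step 2. [col 1: Q + O ≡ T (mod 10)] no forcing yet in column 1 (carry-in 0); Q=7 is free and consistent — try it, so Q=7.
Step 3. [col 1: Q + O ≡ T (mod 10)] column 1 reads Q+O+carry(0)=T with Q=7, T=1; with digits 1,7 already taken and all letters distinct, the only value for O is 4 ⇒ O=4.
Step 4. [col 2: V + R ≡ C (mod 10)] several values work for V in column 2 (V + R ≡ C (mod 10), carry-in 1); try V=6. So V=6.
Step 5. [col 2: V + R ≡ C (mod 10)] R=3 is one option consistent with column 2 (V + R ≡ C (mod 10), carry-in 1) — take it, so R=3.
Step 6. [col 2: V + R ≡ C (mod 10)] from column 2 (V=6, R=3, carry-in 1, digits 1,3,4,6,7 already taken and all letters distinct): C must equal 0. So C=0.
Step 7. [col 5: R + T ≡ K (mod 10)] column 5: given R=3, T=1, carry-in 1, and digits 0,1,3,4,6,7 already taken and all letters distinct, R+T≡K (mod 10) forces K=5. So K=5.
Step 8. [col 6: O + W ≡ L (mod 10)] column 6: given O=4, carry-in 0, and digits 0,1,3,4,5,6,7 already taken and all letters distinct, O+W≡L (mod 10) forces W=8. So W=8.
Step 9. [col 6: O + W ≡ L (mod 10)] in column 6 we have O+W≡L with carry-in 0; given O=4, W=8 and digits 0,1,3,4,5,6,7,8 already taken and all letters distinct, that pins L to 2, so L=2.

Answer: C=0, K=5, L=2, O=4, Q=7, R=3, T=1, V=6, W=8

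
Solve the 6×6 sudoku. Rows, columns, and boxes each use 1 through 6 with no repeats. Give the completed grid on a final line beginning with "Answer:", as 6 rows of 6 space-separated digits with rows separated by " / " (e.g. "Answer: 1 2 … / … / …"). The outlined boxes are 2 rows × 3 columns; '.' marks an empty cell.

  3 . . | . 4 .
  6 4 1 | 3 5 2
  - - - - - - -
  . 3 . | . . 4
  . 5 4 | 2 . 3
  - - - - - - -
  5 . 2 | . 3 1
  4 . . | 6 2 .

Step 1. [r4c1∈{1}] r4c1 is down to just 1 ⇒ r4c1=1.
Step 2. [r3c5∈{1,6}] in col 5, 1 fits only at r3c5. So r3c5=1.
Step 3. [r5c4∈{4}] r5c4 has the single candidate 4, so r5c4=4.
Step 4. [r1c6∈{6}] r1c6's peers cover all but 6. So r1c6=6.
Step 5. [r1c2∈{2}] r1c2 has the single candidate 2, so r1c2=2.
Step 6. [r3c1∈{2}] r3c1 has the single candidate 2 ⇒ r3c1=2.
Step 7. [r1c4∈{1}] nothing but 1 survives at r1c4. So r1c4=1.
Step 8. [r4c5∈{6}] r4c5 is down to just 6 ⇒ r4c5=6.
Step 9. [r1c3∈{5}] r1c3's peers cover all but 5 ⇒ r1c3=5.
Step 10. [r6c3∈{3}] only 3 remains possible at r6c3 ⇒ r6c3=3.
Step 11. [r5c2∈{6}] r5c2's peers cover all but 6 ⇒ r5c2=6.
Step 12. [r3c3∈{6}] only 6 remains possible at r3c3, so r3c3=6.
Step 13. [r3c4∈{5}] r3c4 is down to just 5, so r3c4=5.
Step 14. [r6c2∈{1}] r6c2's peers cover all but 1. So r6c2=1.
Step 15. [r6c6∈{5}] only 5 remains possible at r6c6, so r6c6=5.

Answer: 3 2 5 1 4 6 / 6 4 1 3 5 2 / 2 3 6 5 1 4 / 1 5 4 2 6 3 / 5 6 2 4 3 1 / 4 1 3 6 2 5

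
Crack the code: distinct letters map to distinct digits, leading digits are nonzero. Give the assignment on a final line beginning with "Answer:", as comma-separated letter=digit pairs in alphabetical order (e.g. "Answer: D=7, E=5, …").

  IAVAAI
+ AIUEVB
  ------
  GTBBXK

Step 1. [col 1: I + B ≡ K (mod 10)] K=0 is one option consistent with column 1 (I + B ≡ K (mod 10), carry-in 0) — take it, so K=0.
Step 2. [col 1: I + B ≡ K (mod 10)] several values work for B in column 1 (I + B ≡ K (mod 10), carry-in 0); try B=7, so B=7.
Step 3. [col 1: I + B ≡ K (mod 10)] column 1: given B=7, K=0, carry-in 0, and digits 0,7 already taken and all letters distinct, I+B≡K (mod 10) forces I=3. So I=3.
Step 4. [col 2: A + V ≡ X (mod 10)] several values work for X in column 2 (A + V ≡ X (mod 10), carry-in 1); try X=1, so X=1.
Step 5. [col 2: A + V ≡ X (mod 10)] column 2 (A + V ≡ X (mod 10), carry-in 1) doesn't pin V yet; pick V=8 and continue ⇒ V=8.
Step 6. [col 2: A + V ≡ X (mod 10)] in column 2 we have A+V≡X with carry-in 1; given V=8, X=1 and digits 0,1,3,7,8 already taken and all letters distinct, that pins A to 2. So A=2.
Step 7. [col 3: A + E ≡ B (mod 10)] column 3: given A=2, B=7, carry-in 1, and digits 0,1,2,3,7,8 already taken and all letters distinct, A+E≡B (mod 10) forces E=4. So E=4.
Step 8. [col 4: V + U ≡ B (mod 10)] column 4 reads V+U+carry(0)=B with V=8, B=7; with digits 0,1,2,3,4,7,8 already taken and all letters distinct, the only value for U is 9. So U=9.
Step 9. [col 5: A + I ≡ T (mod 10)] in column 5 we have A+I≡T with carry-in 1; given A=2, I=3 and digits 0,1,2,3,4,7,8,9 already taken and all letters distinct, that pins T to 6. So T=6.
Step 10. [col 6: I + A ≡ G (mod 10)] in column 6 we have I+A≡G with carry-in 0; given I=3, A=2 and digits 0,1,2,3,4,6,7,8,9 already taken and all letters distinct, that pins G to 5, so G=5.

Answer: A=2, B=7, E=4, G=5, I=3, K=0, T=6, U=9, V=8, X=1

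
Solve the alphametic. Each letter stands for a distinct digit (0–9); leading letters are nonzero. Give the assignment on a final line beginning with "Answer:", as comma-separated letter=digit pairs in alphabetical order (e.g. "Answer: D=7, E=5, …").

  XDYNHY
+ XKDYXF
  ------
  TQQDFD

Step 1. [col 1: Y + F ≡ D (mod 10)] several values work for Y in column 1 (Y + F ≡ D (mod 10), carry-in 0); try Y=6, so Y=6.
Step 2. [col 1: Y + F ≡ D (mod 10)] F=2 is one option consistent with column 1 (Y + F ≡ D (mod 10), carry-in 0) — take it ⇒ F=2.
Step 3. [col 1: Y + F ≡ D (mod 10)] column 1: given Y=6, F=2, carry-in 0, and digits 2,6 already taken and all letters distinct, Y+F≡D (mod 10) forces D=8, so D=8.
Step 4. [col 2: H + X ≡ F (mod 10)] column 2 (H + X ≡ F (mod 10), carry-in 0) doesn't pin X yet; pick X=3 and continue. So X=3.
Step 5. [col 2: H + X ≡ F (mod 10)] from column 2 (X=3, F=2, carry-in 0, digits 2,3,6,8 already taken and all letters distinct): H must equal 9, so H=9.
Step 6. [col 3: N + Y ≡ D (mod 10)] column 3: given Y=6, D=8, carry-in 1, and digits 2,3,6,8,9 already taken and all letters distinct, N+Y≡D (mod 10) forces N=1, so N=1.
Step 7. [col 4: Y + D ≡ Q (mod 10)] in column 4 we have Y+D≡Q with carry-in 0; given Y=6, D=8 and digits 1,2,3,6,8,9 already taken and all letters distinct, that pins Q to 4 ⇒ Q=4.
Step 8. [col 5: D + K ≡ Q (mod 10)] column 5 reads D+K+carry(1)=Q with D=8, Q=4; with digits 1,2,3,4,6,8,9 already taken and all letters distinct, the only value for K is 5. So K=5.
Step 9. [col 6: X + X ≡ T (mod 10)] column 6 reads X+X+carry(1)=T with X=3; with digits 1,2,3,4,5,6,8,9 already taken and all letters distinct, the only value for T is 7 ⇒ T=7.

Answer: D=8, F=2, H=9, K=5, N=1, Q=4, T=7, X=3, Y=6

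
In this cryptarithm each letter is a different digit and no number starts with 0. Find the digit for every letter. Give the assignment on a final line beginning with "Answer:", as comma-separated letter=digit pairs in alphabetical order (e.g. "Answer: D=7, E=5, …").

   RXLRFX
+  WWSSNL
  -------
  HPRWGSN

Step 1. [col 1: X + L ≡ N (mod 10)] L=2 is one option consistent with column 1 (X + L ≡ N (mod 10), carry-in 0) — take it, so L=2.
Step 2. [col 1: X + L ≡ N (mod 10)] column 1 (X + L ≡ N (mod 10), carry-in 0) doesn't pin X yet; pick X=7 and continue ⇒ X=7.
Step 3. [col 1: X + L ≡ N (mod 10)] column 1: given X=7, L=2, carry-in 0, and digits 2,7 already taken and all letters distinct, X+L≡N (mod 10) forces N=9 ⇒ N=9.
Step 4. [col 2: F + N ≡ S (mod 10)] F=5 is one option consistent with column 2 (F + N ≡ S (mod 10), carry-in 0) — take it ⇒ F=5.
Step 5. [col 2: F + N ≡ S (mod 10)] column 2 reads F+N+carry(0)=S with F=5, N=9; with digits 2,5,7,9 already taken and all letters distinct, the only value for S is 4 ⇒ S=4.
Step 6. [col 3: R + S ≡ G (mod 10)] column 3 (R + S ≡ G (mod 10), carry-in 1) doesn't pin R yet; pick R=3 and continue, so R=3.
Step 7. [H] H is the leading digit of a 7-digit sum of two 6-digit numbers; the final carry is exactly 1, so H=1.
Step 8. [col 3: R + S ≡ G (mod 10)] column 3 reads R+S+carry(1)=G with R=3, S=4; with digits 1,2,3,4,5,7,9 already taken and all letters distinct, the only value for G is 8 ⇒ G=8.
Step 9. [col 4: L + S ≡ W (mod 10)] column 4 reads L+S+carry(0)=W with L=2, S=4; with digits 1,2,3,4,5,7,8,9 already taken and all letters distinct, the only value for W is 6. So W=6.
Step 10. [col 6: R + W ≡ P (mod 10)] column 6 reads R+W+carry(1)=P with R=3, W=6; with digits 1,2,3,4,5,6,7,8,9 already taken and all letters distinct, the only value for P is 0, so P=0.

Answer: F=5, G=8, H=1, L=2, N=9, P=0, R=3, S=4, W=6, X=7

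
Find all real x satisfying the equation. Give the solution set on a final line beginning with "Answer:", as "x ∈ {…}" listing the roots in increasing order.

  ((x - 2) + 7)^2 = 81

Step 1. [((x - 2) + 7)^2 = 81] √ both sides: 81 ≥ 0 gives two branches. So sqrt: (x - 2) + 7 = 9 or -9.
Step 2. [(x - 2) + 7 = 9 or -9] 7 comes off first (subtract 7), so sub: x - 2 = 2 or -16.
Step 3. [x - 2 = 2 or -16] the outer -2 inverts by adding 2 ⇒ sub: x = 4 or -14.

Answer: x ∈ {-14, 4}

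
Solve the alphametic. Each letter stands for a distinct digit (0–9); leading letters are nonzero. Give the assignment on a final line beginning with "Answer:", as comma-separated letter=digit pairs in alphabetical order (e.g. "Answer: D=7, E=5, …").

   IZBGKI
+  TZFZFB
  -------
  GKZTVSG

Step 1. [col 1: I + B ≡ G (mod 10)] column 1 (I + B ≡ G (mod 10), carry-in 0) doesn't pin G yet; pick G=1 and continue, so G=1.
Step 2. [col 1: I + B ≡ G (mod 10)] no forcing yet in column 1 (carry-in 0); B=3 is free and consistent — try it, so B=3.
Step 3. [col 1: I + B ≡ G (mod 10)] column 1 reads I+B+carry(0)=G with B=3, G=1; with digits 1,3 already taken and all letters distinct, the only value for I is 8, so I=8.
Step 4. [col 2: K + F ≡ S (mod 10)] K=7 is one option consistent with column 2 (K + F ≡ S (mod 10), carry-in 1) — take it. So K=7.
Step 5. [col 2: K + F ≡ S (mod 10)] S=4 is one option consistent with column 2 (K + F ≡ S (mod 10), carry-in 1) — take it, so S=4.
Step 6. [col 2: K + F ≡ S (mod 10)] in column 2 we have K+F≡S with carry-in 1; given K=7, S=4 and digits 1,3,4,7,8 already taken and all letters distinct, that pins F to 6. So F=6.
Step 7. [col 3: G + Z ≡ V (mod 10)] in column 3 we have G+Z≡V with carry-in 1; given G=1 and digits 1,3,4,6,7,8 already taken and all letters distinct, that pins V to 2. So V=2.
Step 8. [col 3: G + Z ≡ V (mod 10)] column 3 reads G+Z+carry(1)=V with G=1, V=2; with digits 1,2,3,4,6,7,8 already taken and all letters distinct, the only value for Z is 0. So Z=0.
Step 9. [col 4: B + F ≡ T (mod 10)] column 4: given B=3, F=6, carry-in 0, and digits 0,1,2,3,4,6,7,8 already taken and all letters distinct, B+F≡T (mod 10) forces T=9 ⇒ T=9.

Answer: B=3, F=6, G=1, I=8, K=7, S=4, T=9, V=2, Z=0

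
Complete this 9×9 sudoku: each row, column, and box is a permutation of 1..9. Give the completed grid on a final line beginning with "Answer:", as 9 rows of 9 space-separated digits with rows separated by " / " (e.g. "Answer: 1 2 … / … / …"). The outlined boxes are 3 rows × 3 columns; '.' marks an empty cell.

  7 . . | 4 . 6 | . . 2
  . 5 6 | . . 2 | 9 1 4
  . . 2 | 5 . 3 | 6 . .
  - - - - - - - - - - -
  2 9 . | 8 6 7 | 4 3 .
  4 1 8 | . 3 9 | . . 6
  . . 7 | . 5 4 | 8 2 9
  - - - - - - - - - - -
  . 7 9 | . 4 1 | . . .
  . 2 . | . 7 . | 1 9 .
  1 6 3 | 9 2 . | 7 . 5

Step 1. [r2c5∈{8}] nothing but 8 survives at r2c5 ⇒ r2c5=8.
Step 2. [r8c6∈{5,8}] across col 6, 5 lands solely at r8c6. So r8c6=5.
Step 3. [r8c1∈{8}] nothing but 8 survives at r8c1, so r8c1=8.
Step 4. [r1c7∈{3,5}] 3 has one home in box 3: r1c7, so r1c7=3.
Step 5. [r3c5∈{1,9}] row 3 places 1 nowhere but r3c5 ⇒ r3c5=1.
Step 6. [r8c9∈{3}] r8c9's peers cover all but 3. So r8c9=3.
Step 7. [r7c9∈{8}] r7c9's peers cover all but 8, so r7c9=8.
Step 8. [r5c8∈{5,7}] row 5 places 7 nowhere but r5c8 ⇒ r5c8=7.
Step 9. [r3c8∈{8}] r3c8's peers cover all but 8, so r3c8=8.
Step 10. [r6c1∈{3,6}] row 6 places 6 nowhere but r6c1, so r6c1=6.
Step 11. [r7c8∈{6}] only 6 remains possible at r7c8. So r7c8=6.
Step 12. [r7c4∈{3}] r7c4 is down to just 3. So r7c4=3.
Step 13. [r6c2∈{3}] r6c2's peers cover all but 3, so r6c2=3.
Step 14. [r7c7∈{2}] r7c7 is down to just 2, so r7c7=2.
Step 15. [r3c1∈{9}] r3c1 is down to just 9 ⇒ r3c1=9.
Step 16. [r3c9∈{7}] r3c9 is down to just 7. So r3c9=7.
Step 17. [r1c3∈{1}] r1c3 has the single candidate 1 ⇒ r1c3=1.
Step 18. [r9c8∈{4}] nothing but 4 survives at r9c8 ⇒ r9c8=4.
Step 19. [r4c9∈{1}] r4c9's peers cover all but 1, so r4c9=1.
Step 20. [r9c6∈{8}] r9c6's peers cover all but 8 ⇒ r9c6=8.
Step 21. [r7c1∈{5}] r7c1 has the single candidate 5. So r7c1=5.
Step 22. [r2c4∈{7}] only 7 remains possible at r2c4, so r2c4=7.
Step 23. [r5c7∈{5}] r5c7's peers cover all but 5. So r5c7=5.
Step 24. [r3c2∈{4}] r3c2 has the single candidate 4. So r3c2=4.
Step 25. [r5c4∈{2}] r5c4 has the single candidate 2 ⇒ r5c4=2.
Step 26. [r8c4∈{6}] r8c4 has the single candidate 6, so r8c4=6.
Step 27. [r1c2∈{8}] r1c2 is down to just 8. So r1c2=8.
Step 28. [r2c1∈{3}] r2c1's peers cover all but 3 ⇒ r2c1=3.
Step 29. [r8c3∈{4}] nothing but 4 survives at r8c3. So r8c3=4.
Step 30. [r1c5∈{9}] only 9 remains possible at r1c5, so r1c5=9.
Step 31. [r1c8∈{5}] r1c8's peers cover all but 5 ⇒ r1c8=5.
Step 32. [r6c4∈{1}] only 1 remains possible at r6c4, so r6c4=1.
Step 33. [r4c3∈{5}] nothing but 5 survives at r4c3 ⇒ r4c3=5.

Answer: 7 8 1 4 9 6 3 5 2 / 3 5 6 7 8 2 9 1 4 / 9 4 2 5 1 3 6 8 7 / 2 9 5 8 6 7 4 3 1 / 4 1 8 2 3 9 5 7 6 / 6 3 7 1 5 4 8 2 9 / 5 7 9 3 4 1 2 6 8 / 8 2 4 6 7 5 1 9 3 / 1 6 3 9 2 8 7 4 5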